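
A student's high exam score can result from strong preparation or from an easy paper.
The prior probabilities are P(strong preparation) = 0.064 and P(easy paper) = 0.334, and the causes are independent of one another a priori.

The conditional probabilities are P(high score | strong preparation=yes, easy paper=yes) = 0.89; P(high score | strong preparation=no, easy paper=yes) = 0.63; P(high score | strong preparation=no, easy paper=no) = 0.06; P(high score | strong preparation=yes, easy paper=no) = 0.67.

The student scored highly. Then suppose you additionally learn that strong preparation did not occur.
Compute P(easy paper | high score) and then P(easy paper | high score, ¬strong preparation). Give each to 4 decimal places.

Weight on easy paper=true, given the evidence: 0.196953 + 0.019025 = 0.215978
The normalizing constant is 0.06·0.936·0.666 + 0.63·0.936·0.334 + 0.67·0.064·0.666 + 0.89·0.064·0.334 = 0.281939
P(easy paper | high score) = 0.215978/0.281939 ≈ 0.7660

With the extra evidence:
By total probability over both values of easy paper:
  P(high score | ¬strong preparation) = 0.06*0.666 + 0.63*0.334
        = 0.039960 + 0.210420 = 0.250380
Keeping only the easy paper-present terms gives 0.210420, so
  P(easy paper | high score, ¬strong preparation) = 0.210420 / 0.250380 ≈ 0.8404

P(easy paper | high score) ≈ 0.7660; P(easy paper | high score, ¬strong preparation) ≈ 0.8404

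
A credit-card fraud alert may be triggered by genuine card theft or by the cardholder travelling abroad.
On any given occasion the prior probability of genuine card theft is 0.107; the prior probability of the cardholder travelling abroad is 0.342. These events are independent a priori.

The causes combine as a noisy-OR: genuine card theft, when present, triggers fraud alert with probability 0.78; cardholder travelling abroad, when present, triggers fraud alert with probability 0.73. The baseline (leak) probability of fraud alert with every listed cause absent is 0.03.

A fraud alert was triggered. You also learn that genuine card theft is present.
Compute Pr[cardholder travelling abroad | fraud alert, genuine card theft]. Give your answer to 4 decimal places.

Pr[cardholder travelling abroad | fraud alert, genuine card theft] ≈ 0.3837

Under noisy-OR, P(fraud alert | causes) = 1 − (1−0.03)·∏(1−qᵢ) over the active causes.
Sum P(fraud alert|·) weighted by the priors over both values of cardholder travelling abroad:
  P(fraud alert | genuine card theft) = 0.7866*0.658 + 0.942382*0.342
        = 0.517583 + 0.322295 = 0.839878
The terms with cardholder travelling abroad present sum to 0.322295, so
  P(cardholder travelling abroad | fraud alert, genuine card theft) = 0.322295 / 0.839878 ≈ 0.3837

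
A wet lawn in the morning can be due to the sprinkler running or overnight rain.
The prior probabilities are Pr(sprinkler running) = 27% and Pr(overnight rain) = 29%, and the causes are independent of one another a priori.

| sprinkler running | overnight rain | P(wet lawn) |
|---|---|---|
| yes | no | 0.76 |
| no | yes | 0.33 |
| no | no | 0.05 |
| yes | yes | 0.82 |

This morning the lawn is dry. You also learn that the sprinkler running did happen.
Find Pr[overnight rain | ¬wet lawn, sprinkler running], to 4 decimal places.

Pr[overnight rain | ¬wet lawn, sprinkler running] ≈ 0.2345

P(¬wet lawn | sprinkler running) = 0.24·0.71 + 0.18·0.29 = 0.170400 + 0.052200 = 0.222600
Of this, 0.052200 comes from 0.18·0.29 (the overnight rain=true cases).
So P(overnight rain | ¬wet lawn, sprinkler running) = 0.052200/0.222600 ≈ 0.2345.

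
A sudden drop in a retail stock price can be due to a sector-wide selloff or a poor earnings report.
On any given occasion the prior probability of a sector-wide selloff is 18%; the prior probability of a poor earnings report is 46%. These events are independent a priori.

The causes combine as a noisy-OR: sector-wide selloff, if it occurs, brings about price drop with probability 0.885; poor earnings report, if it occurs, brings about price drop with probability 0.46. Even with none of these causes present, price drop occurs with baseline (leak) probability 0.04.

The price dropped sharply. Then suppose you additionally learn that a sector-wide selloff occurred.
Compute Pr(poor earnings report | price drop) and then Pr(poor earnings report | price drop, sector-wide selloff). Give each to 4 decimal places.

Pr(poor earnings report | price drop) ≈ 0.7136; Pr(poor earnings report | price drop, sector-wide selloff) ≈ 0.4738

Under noisy-OR, P(price drop | causes) = 1 − (1−0.04)·∏(1−qᵢ) over the active causes.
Weight on poor earnings report=true, given the evidence: 0.181660 + 0.077864 = 0.259524
Denominator P(price drop): 0.04*0.82*0.54 + 0.4816*0.82*0.46 + 0.8896*0.18*0.54 + 0.940384*0.18*0.46 = 0.363705
P(poor earnings report | price drop) = 0.259524/0.363705 ≈ 0.7136

Now also conditioning on sector-wide selloff=true:
Sum P(price drop|·) weighted by the priors over both values of poor earnings report:
  P(price drop | sector-wide selloff) = 0.8896·0.54 + 0.940384·0.46
        = 0.480384 + 0.432577 = 0.912961
Configurations with poor earnings report contribute 0.432577, so
  P(poor earnings report | price drop, sector-wide selloff) = 0.432577 / 0.912961 ≈ 0.4738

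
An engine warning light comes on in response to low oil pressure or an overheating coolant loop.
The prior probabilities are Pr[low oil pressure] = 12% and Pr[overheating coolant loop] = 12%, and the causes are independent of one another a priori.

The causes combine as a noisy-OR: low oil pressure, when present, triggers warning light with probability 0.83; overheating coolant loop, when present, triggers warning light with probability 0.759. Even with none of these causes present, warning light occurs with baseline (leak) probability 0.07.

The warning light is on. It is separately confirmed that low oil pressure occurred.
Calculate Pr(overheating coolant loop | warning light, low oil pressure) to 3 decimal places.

Under noisy-OR, P(warning light | causes) = 1 − (1−0.07)·∏(1−qᵢ) over the active causes.
P(warning light | low oil pressure) = 0.8419·0.88 + 0.961898·0.12 = 0.740872 + 0.115428 = 0.856300
The overheating coolant loop-present share is 0.961898·0.12 = 0.115428.
Hence the posterior is 0.115428/0.856300 ≈ 0.135.

Pr(overheating coolant loop | warning light, low oil pressure) ≈ 0.135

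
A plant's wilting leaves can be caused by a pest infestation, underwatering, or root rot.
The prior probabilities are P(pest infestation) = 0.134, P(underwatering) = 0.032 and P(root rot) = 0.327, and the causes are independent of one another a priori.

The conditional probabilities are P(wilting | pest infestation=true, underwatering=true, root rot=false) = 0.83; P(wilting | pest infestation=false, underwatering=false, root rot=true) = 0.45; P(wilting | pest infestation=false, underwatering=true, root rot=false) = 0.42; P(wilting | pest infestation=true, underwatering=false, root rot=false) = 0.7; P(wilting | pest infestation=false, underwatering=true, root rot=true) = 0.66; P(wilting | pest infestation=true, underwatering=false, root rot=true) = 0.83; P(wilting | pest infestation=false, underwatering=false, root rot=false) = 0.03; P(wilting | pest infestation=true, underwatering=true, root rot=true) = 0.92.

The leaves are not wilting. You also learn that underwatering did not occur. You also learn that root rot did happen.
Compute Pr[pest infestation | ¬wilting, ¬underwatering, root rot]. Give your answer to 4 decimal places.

Weight on pest infestation=true, given the evidence: 0.17·0.134 = 0.022780
Denominator P(¬wilting | ¬underwatering, root rot): 0.55·0.866 + 0.17·0.134 = 0.499080
Posterior = 0.022780 / 0.499080 ≈ 0.0456

Pr[pest infestation | ¬wilting, ¬underwatering, root rot] ≈ 0.0456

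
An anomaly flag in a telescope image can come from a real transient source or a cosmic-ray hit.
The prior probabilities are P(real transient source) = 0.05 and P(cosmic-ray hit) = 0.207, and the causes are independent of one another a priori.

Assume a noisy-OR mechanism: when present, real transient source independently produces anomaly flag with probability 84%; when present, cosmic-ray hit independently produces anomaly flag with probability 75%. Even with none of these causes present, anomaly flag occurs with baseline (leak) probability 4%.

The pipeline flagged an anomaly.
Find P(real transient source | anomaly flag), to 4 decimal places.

P(real transient source | anomaly flag) ≈ 0.1950

Under noisy-OR, P(anomaly flag | causes) = 1 − (1−0.04)·∏(1−qᵢ) over the active causes.
For the numerator, keep only real transient source=true terms: 0.033560 + 0.009953 = 0.043513
Normalizer over all consistent configurations: 0.04*0.95*0.793 + 0.76*0.95*0.207 + 0.8464*0.05*0.793 + 0.9616*0.05*0.207 = 0.223101
Posterior = 0.043513 / 0.223101 ≈ 0.1950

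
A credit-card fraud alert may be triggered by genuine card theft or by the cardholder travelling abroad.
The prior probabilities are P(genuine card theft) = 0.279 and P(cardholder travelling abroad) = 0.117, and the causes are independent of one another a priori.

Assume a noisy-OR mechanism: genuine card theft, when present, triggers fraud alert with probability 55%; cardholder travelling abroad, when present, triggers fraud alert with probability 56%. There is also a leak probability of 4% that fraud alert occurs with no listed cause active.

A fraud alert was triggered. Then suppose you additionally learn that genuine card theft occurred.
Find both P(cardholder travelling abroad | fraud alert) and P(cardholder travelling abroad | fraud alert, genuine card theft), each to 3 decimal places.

Under noisy-OR, P(fraud alert | causes) = 1 − (1−0.04)·∏(1−qᵢ) over the active causes.
P(fraud alert) = 0.04×0.721×0.883 + 0.5776×0.721×0.117 + 0.568×0.279×0.883 + 0.80992×0.279×0.117 = 0.025466 + 0.048725 + 0.139931 + 0.026438 = 0.240560
Of this, 0.075163 comes from 0.048725 + 0.026438 (the cardholder travelling abroad=true cases).
P(cardholder travelling abroad | fraud alert) = 0.075163 / 0.240560 ≈ 0.312

Now condition on the additional information:
P(fraud alert | genuine card theft) = 0.568·0.883 + 0.80992·0.117 = 0.501544 + 0.094761 = 0.596305
The cardholder travelling abroad-present share is 0.80992·0.117 = 0.094761.
So P(cardholder travelling abroad | fraud alert, genuine card theft) = 0.094761/0.596305 ≈ 0.159.

P(cardholder travelling abroad | fraud alert) ≈ 0.312; P(cardholder travelling abroad | fraud alert, genuine card theft) ≈ 0.159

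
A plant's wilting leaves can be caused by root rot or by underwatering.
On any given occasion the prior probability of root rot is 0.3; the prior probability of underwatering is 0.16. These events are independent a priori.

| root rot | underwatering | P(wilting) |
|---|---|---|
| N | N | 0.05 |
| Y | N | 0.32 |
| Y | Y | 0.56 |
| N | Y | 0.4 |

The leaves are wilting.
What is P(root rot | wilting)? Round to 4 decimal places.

P(root rot | wilting) ≈ 0.5917

P(wilting) = 0.05×0.7×0.84 + 0.4×0.7×0.16 + 0.32×0.3×0.84 + 0.56×0.3×0.16 = 0.029400 + 0.044800 + 0.080640 + 0.026880 = 0.181720
Of this, 0.107520 comes from 0.080640 + 0.026880 (the root rot=true cases).
Hence the posterior is 0.107520/0.181720 ≈ 0.5917.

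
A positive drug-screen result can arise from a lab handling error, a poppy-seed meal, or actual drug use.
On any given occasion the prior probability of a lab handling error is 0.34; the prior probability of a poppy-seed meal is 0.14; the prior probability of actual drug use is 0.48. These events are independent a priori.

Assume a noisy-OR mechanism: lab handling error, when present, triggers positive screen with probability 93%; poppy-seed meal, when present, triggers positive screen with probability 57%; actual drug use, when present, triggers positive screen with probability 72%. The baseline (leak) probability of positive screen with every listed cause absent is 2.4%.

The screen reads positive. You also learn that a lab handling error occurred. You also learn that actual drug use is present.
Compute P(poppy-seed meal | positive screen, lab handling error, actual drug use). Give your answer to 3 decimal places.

Under noisy-OR, P(positive screen | causes) = 1 − (1−0.024)·∏(1−qᵢ) over the active causes.
Sum P(positive screen|·) weighted by the priors over both values of poppy-seed meal:
  P(positive screen | lab handling error, actual drug use) = 0.98087×0.86 + 0.991774×0.14
        = 0.843548 + 0.138848 = 0.982396
The terms with poppy-seed meal present sum to 0.138848, so
  P(poppy-seed meal | positive screen, lab handling error, actual drug use) = 0.138848 / 0.982396 ≈ 0.141

P(poppy-seed meal | positive screen, lab handling error, actual drug use) ≈ 0.141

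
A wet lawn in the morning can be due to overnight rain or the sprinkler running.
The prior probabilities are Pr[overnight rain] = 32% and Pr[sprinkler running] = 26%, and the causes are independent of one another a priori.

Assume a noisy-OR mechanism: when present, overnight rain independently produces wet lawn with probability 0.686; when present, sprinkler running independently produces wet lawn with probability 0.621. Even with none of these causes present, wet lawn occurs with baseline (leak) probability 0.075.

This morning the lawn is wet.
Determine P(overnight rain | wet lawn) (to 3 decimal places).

P(overnight rain | wet lawn) ≈ 0.613

Under noisy-OR, P(wet lawn | causes) = 1 − (1−0.075)·∏(1−qᵢ) over the active causes.
By total probability over the 4 (overnight rain, sprinkler running) configurations:
  P(wet lawn) = 0.075*0.68*0.74 + 0.649425*0.68*0.26 + 0.70955*0.32*0.74 + 0.889919*0.32*0.26
        = 0.037740 + 0.114818 + 0.168021 + 0.074041 = 0.394620
Configurations with overnight rain contribute 0.242062, so
  P(overnight rain | wet lawn) = 0.242062 / 0.394620 ≈ 0.613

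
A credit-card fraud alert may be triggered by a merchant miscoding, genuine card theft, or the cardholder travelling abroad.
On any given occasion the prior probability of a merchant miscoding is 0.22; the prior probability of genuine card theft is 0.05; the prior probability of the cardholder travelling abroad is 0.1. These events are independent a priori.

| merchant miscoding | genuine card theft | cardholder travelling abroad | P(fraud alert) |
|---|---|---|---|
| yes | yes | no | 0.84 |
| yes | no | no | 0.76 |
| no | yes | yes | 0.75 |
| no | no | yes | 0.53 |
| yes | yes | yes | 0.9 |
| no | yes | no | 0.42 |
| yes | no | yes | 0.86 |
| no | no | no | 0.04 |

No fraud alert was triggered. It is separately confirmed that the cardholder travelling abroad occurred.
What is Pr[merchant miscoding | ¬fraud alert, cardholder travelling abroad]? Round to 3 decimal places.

Pr[merchant miscoding | ¬fraud alert, cardholder travelling abroad] ≈ 0.078

P(¬fraud alert | cardholder travelling abroad) = 0.47*0.78*0.95 + 0.25*0.78*0.05 + 0.14*0.22*0.95 + 0.1*0.22*0.05 = 0.348270 + 0.009750 + 0.029260 + 0.001100 = 0.388380
The merchant miscoding-present share is 0.029260 + 0.001100 = 0.030360.
P(merchant miscoding | ¬fraud alert, cardholder travelling abroad) = 0.030360 / 0.388380 ≈ 0.078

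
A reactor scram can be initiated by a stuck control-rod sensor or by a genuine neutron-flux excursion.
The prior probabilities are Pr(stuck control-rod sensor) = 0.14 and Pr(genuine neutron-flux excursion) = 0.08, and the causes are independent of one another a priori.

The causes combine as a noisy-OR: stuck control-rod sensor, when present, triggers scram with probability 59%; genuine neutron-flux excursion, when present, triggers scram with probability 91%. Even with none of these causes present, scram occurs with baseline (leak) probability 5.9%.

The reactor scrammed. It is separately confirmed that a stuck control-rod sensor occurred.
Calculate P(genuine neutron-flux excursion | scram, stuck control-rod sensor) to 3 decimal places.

P(genuine neutron-flux excursion | scram, stuck control-rod sensor) ≈ 0.120

Under noisy-OR, P(scram | causes) = 1 − (1−0.059)·∏(1−qᵢ) over the active causes.
Numerator (weight on configurations with genuine neutron-flux excursion): 0.965277*0.08 = 0.077222
Normalizer over all consistent configurations: 0.61419*0.92 + 0.965277*0.08 = 0.642277
P(genuine neutron-flux excursion | scram, stuck control-rod sensor) = 0.077222/0.642277 ≈ 0.120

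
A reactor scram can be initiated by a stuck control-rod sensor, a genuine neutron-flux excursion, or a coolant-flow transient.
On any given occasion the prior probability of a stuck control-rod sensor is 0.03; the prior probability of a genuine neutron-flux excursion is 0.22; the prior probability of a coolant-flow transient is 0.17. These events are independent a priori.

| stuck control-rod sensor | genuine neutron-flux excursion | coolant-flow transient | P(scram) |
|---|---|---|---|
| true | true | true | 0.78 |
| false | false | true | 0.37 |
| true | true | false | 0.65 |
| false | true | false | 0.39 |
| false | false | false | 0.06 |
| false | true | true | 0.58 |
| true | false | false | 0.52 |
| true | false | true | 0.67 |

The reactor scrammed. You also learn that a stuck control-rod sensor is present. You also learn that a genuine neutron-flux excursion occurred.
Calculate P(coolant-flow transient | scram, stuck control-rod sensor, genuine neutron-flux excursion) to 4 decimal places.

P(scram | stuck control-rod sensor, genuine neutron-flux excursion) = 0.65×0.83 + 0.78×0.17 = 0.539500 + 0.132600 = 0.672100
Restricting to configurations with coolant-flow transient present: 0.78×0.17 = 0.132600.
So P(coolant-flow transient | scram, stuck control-rod sensor, genuine neutron-flux excursion) = 0.132600/0.672100 ≈ 0.1973.

P(coolant-flow transient | scram, stuck control-rod sensor, genuine neutron-flux excursion) ≈ 0.1973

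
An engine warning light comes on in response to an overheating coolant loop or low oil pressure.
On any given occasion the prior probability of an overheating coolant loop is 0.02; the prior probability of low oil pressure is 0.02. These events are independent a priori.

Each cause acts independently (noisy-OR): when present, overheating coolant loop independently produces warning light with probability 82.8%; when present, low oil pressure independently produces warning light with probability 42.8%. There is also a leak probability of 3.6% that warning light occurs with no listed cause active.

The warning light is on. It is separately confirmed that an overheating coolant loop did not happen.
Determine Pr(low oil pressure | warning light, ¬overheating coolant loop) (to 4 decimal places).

Pr(low oil pressure | warning light, ¬overheating coolant loop) ≈ 0.2027

Under noisy-OR, P(warning light | causes) = 1 − (1−0.036)·∏(1−qᵢ) over the active causes.
P(warning light | ¬overheating coolant loop) = 0.036×0.98 + 0.448592×0.02 = 0.035280 + 0.008972 = 0.044252
The low oil pressure-present share is 0.448592×0.02 = 0.008972.
P(low oil pressure | warning light, ¬overheating coolant loop) = 0.008972 / 0.044252 ≈ 0.2027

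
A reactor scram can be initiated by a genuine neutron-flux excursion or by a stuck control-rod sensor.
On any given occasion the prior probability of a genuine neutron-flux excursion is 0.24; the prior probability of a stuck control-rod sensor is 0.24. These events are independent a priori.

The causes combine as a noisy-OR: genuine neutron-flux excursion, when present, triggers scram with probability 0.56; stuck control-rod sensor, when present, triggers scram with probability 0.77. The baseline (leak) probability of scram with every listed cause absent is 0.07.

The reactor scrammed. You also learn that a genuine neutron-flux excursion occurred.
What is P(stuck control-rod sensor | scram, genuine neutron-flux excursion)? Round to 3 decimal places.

Under noisy-OR, P(scram | causes) = 1 − (1−0.07)·∏(1−qᵢ) over the active causes.
By total probability over both values of stuck control-rod sensor:
  P(scram | genuine neutron-flux excursion) = 0.5908·0.76 + 0.905884·0.24
        = 0.449008 + 0.217412 = 0.666420
The terms with stuck control-rod sensor present sum to 0.217412, so
  P(stuck control-rod sensor | scram, genuine neutron-flux excursion) = 0.217412 / 0.666420 ≈ 0.326

P(stuck control-rod sensor | scram, genuine neutron-flux excursion) ≈ 0.326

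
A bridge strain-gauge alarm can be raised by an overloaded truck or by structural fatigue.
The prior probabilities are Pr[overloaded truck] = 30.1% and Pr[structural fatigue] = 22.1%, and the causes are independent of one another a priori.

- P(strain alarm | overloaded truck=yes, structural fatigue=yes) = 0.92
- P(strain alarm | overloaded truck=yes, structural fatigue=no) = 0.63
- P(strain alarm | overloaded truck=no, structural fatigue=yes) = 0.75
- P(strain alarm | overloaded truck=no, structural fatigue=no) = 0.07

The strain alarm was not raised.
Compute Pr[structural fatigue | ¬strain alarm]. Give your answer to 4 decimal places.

Pr[structural fatigue | ¬strain alarm] ≈ 0.0690

Sum P(¬strain alarm|·) weighted by the priors over the 4 (overloaded truck, structural fatigue) configurations:
  P(¬strain alarm) = 0.93*0.699*0.779 + 0.25*0.699*0.221 + 0.37*0.301*0.779 + 0.08*0.301*0.221
        = 0.506405 + 0.038620 + 0.086757 + 0.005322 = 0.637104
Configurations with structural fatigue contribute 0.043942, so
  P(structural fatigue | ¬strain alarm) = 0.043942 / 0.637104 ≈ 0.0690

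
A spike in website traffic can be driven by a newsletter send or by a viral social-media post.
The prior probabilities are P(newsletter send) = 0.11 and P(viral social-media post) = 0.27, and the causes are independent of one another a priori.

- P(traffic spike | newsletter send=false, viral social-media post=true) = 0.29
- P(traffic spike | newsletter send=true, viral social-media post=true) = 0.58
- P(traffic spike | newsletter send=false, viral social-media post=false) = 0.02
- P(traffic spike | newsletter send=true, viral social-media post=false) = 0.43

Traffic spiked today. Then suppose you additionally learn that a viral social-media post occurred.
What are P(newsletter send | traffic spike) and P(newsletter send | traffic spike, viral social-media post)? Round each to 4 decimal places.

P(newsletter send | traffic spike) ≈ 0.3850; P(newsletter send | traffic spike, viral social-media post) ≈ 0.1982

P(traffic spike) = 0.02*0.89*0.73 + 0.29*0.89*0.27 + 0.43*0.11*0.73 + 0.58*0.11*0.27 = 0.012994 + 0.069687 + 0.034529 + 0.017226 = 0.134436
The newsletter send-present share is 0.034529 + 0.017226 = 0.051755.
Hence the posterior is 0.051755/0.134436 ≈ 0.3850.

Now also conditioning on viral social-media post=true:
Weight on newsletter send=true, given the evidence: 0.58×0.11 = 0.063800
Normalizer over all consistent configurations: 0.29×0.89 + 0.58×0.11 = 0.321900
P(newsletter send | traffic spike, viral social-media post) = 0.063800/0.321900 ≈ 0.1982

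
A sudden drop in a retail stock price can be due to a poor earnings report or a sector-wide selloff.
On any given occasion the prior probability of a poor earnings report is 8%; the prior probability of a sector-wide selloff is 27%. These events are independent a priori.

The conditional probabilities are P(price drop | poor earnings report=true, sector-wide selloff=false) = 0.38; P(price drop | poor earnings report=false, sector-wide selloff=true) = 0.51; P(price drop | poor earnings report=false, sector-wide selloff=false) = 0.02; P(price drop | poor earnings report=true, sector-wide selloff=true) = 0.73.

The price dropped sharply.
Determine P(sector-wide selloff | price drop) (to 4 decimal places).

Enumerate the 4 (poor earnings report, sector-wide selloff) configurations and weight by the priors:
  P(price drop) = 0.02×0.92×0.73 + 0.51×0.92×0.27 + 0.38×0.08×0.73 + 0.73×0.08×0.27
        = 0.013432 + 0.126684 + 0.022192 + 0.015768 = 0.178076
Configurations with sector-wide selloff contribute 0.142452, so
  P(sector-wide selloff | price drop) = 0.142452 / 0.178076 ≈ 0.8000

P(sector-wide selloff | price drop) ≈ 0.8000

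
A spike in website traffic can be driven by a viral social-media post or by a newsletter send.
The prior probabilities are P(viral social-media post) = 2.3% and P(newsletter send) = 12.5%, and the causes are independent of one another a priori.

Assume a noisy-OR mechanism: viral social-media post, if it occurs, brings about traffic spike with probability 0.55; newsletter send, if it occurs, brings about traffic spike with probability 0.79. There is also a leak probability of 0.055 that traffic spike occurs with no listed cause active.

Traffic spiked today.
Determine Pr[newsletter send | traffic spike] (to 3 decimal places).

Pr[newsletter send | traffic spike] ≈ 0.632

Under noisy-OR, P(traffic spike | causes) = 1 − (1−0.055)·∏(1−qᵢ) over the active causes.
By total probability over the 4 (viral social-media post, newsletter send) configurations:
  P(traffic spike) = 0.055*0.977*0.875 + 0.80155*0.977*0.125 + 0.57475*0.023*0.875 + 0.910698*0.023*0.125
        = 0.047018 + 0.097889 + 0.011567 + 0.002618 = 0.159092
Keeping only the newsletter send-present terms gives 0.100507, so
  P(newsletter send | traffic spike) = 0.100507 / 0.159092 ≈ 0.632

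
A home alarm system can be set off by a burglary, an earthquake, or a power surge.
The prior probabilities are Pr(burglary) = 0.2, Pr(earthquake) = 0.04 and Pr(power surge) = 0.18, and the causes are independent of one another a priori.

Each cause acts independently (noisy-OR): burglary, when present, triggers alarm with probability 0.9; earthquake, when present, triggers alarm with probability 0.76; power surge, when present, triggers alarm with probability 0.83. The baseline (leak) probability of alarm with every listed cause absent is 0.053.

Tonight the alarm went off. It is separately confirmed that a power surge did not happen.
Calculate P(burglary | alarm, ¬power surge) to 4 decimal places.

Under noisy-OR, P(alarm | causes) = 1 − (1−0.053)·∏(1−qᵢ) over the active causes.
For the numerator, keep only burglary=true terms: 0.173818 + 0.007818 = 0.181636
The normalizing constant is 0.053·0.8·0.96 + 0.77272·0.8·0.04 + 0.9053·0.2·0.96 + 0.977272·0.2·0.04 = 0.247067
Posterior = 0.181636 / 0.247067 ≈ 0.7352

P(burglary | alarm, ¬power surge) ≈ 0.7352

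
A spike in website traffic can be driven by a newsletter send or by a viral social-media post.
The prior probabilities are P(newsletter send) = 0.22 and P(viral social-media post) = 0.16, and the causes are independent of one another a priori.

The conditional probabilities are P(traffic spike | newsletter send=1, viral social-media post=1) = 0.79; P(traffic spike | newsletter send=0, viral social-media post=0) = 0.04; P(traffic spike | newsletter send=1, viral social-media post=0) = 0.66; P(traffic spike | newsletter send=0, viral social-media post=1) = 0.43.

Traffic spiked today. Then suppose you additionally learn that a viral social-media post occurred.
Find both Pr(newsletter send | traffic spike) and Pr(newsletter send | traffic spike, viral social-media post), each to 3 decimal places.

Numerator (weight on configurations with newsletter send): 0.121968 + 0.027808 = 0.149776
Normalizer over all consistent configurations: 0.04×0.78×0.84 + 0.43×0.78×0.16 + 0.66×0.22×0.84 + 0.79×0.22×0.16 = 0.229648
P(newsletter send | traffic spike) = 0.149776/0.229648 ≈ 0.652

With the extra evidence:
Numerator (weight on configurations with newsletter send): 0.79×0.22 = 0.173800
The normalizing constant is 0.43×0.78 + 0.79×0.22 = 0.509200
Posterior = 0.173800 / 0.509200 ≈ 0.341

Pr(newsletter send | traffic spike) ≈ 0.652; Pr(newsletter send | traffic spike, viral social-media post) ≈ 0.341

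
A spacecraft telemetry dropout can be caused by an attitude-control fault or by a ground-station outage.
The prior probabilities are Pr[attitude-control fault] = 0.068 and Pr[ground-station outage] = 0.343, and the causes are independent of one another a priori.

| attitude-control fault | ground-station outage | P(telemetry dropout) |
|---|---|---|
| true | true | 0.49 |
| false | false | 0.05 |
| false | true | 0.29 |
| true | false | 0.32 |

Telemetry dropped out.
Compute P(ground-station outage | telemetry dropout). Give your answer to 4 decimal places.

P(telemetry dropout) = 0.05×0.932×0.657 + 0.29×0.932×0.343 + 0.32×0.068×0.657 + 0.49×0.068×0.343 = 0.030616 + 0.092706 + 0.014296 + 0.011429 = 0.149047
The ground-station outage-present share is 0.092706 + 0.011429 = 0.104135.
P(ground-station outage | telemetry dropout) = 0.104135 / 0.149047 ≈ 0.6987

P(ground-station outage | telemetry dropout) ≈ 0.6987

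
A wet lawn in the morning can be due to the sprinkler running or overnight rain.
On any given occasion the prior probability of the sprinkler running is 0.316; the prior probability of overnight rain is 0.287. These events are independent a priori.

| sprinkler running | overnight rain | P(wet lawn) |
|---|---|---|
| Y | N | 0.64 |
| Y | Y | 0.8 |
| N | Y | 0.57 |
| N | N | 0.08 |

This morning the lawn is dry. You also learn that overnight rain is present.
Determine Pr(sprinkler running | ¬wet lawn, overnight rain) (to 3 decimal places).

Pr(sprinkler running | ¬wet lawn, overnight rain) ≈ 0.177

P(¬wet lawn | overnight rain) = 0.43·0.684 + 0.2·0.316 = 0.294120 + 0.063200 = 0.357320
Restricting to configurations with sprinkler running present: 0.2·0.316 = 0.063200.
P(sprinkler running | ¬wet lawn, overnight rain) = 0.063200 / 0.357320 ≈ 0.177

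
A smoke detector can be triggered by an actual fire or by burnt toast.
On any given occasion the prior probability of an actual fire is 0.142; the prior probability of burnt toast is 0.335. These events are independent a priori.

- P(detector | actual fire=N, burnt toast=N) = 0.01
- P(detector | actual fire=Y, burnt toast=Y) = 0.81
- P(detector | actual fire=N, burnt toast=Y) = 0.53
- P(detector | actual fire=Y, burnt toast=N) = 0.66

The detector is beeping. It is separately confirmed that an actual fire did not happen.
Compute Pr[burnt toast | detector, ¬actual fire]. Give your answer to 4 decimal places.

Sum P(detector|·) weighted by the priors over both values of burnt toast:
  P(detector | ¬actual fire) = 0.01×0.665 + 0.53×0.335
        = 0.006650 + 0.177550 = 0.184200
The terms with burnt toast present sum to 0.177550, so
  P(burnt toast | detector, ¬actual fire) = 0.177550 / 0.184200 ≈ 0.9639

Pr[burnt toast | detector, ¬actual fire] ≈ 0.9639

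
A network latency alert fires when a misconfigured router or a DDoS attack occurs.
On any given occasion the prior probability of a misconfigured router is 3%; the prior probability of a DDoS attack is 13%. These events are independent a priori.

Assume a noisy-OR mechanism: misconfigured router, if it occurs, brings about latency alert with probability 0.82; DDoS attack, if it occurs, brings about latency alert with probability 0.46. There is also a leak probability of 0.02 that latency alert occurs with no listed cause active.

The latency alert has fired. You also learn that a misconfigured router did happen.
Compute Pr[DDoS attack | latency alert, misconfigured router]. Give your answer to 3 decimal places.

Under noisy-OR, P(latency alert | causes) = 1 − (1−0.02)·∏(1−qᵢ) over the active causes.
Weight on DDoS attack=true, given the evidence: 0.904744*0.13 = 0.117617
Normalizer over all consistent configurations: 0.8236*0.87 + 0.904744*0.13 = 0.834149
P(DDoS attack | latency alert, misconfigured router) = 0.117617/0.834149 ≈ 0.141

Pr[DDoS attack | latency alert, misconfigured router] ≈ 0.141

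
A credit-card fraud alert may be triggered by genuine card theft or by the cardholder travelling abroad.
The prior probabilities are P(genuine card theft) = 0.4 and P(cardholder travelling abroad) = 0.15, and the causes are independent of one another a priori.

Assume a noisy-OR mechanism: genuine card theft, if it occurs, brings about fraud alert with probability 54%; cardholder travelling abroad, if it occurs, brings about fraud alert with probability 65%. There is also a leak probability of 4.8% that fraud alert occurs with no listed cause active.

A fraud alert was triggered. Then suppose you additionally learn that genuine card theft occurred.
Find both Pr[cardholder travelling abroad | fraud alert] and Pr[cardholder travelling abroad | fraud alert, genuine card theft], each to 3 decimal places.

Pr[cardholder travelling abroad | fraud alert] ≈ 0.340; Pr[cardholder travelling abroad | fraud alert, genuine card theft] ≈ 0.210

Under noisy-OR, P(fraud alert | causes) = 1 − (1−0.048)·∏(1−qᵢ) over the active causes.
P(fraud alert) = 0.048·0.6·0.85 + 0.6668·0.6·0.15 + 0.56208·0.4·0.85 + 0.846728·0.4·0.15 = 0.024480 + 0.060012 + 0.191107 + 0.050804 = 0.326403
Of this, 0.110816 comes from 0.060012 + 0.050804 (the cardholder travelling abroad=true cases).
Hence the posterior is 0.110816/0.326403 ≈ 0.340.

With the extra evidence:
For the numerator, keep only cardholder travelling abroad=true terms: 0.846728*0.15 = 0.127009
The normalizing constant is 0.56208*0.85 + 0.846728*0.15 = 0.604777
Posterior = 0.127009 / 0.604777 ≈ 0.210
This is intercausal reasoning (explaining away): once genuine card theft accounts for the fraud alert, cardholder travelling abroad becomes less likely.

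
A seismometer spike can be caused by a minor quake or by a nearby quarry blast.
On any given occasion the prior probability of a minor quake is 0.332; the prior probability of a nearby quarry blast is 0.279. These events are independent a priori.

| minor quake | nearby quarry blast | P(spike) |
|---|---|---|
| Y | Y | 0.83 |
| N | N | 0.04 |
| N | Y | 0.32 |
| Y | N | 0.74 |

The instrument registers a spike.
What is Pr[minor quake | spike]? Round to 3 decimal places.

Pr[minor quake | spike] ≈ 0.763

P(spike) = 0.04×0.668×0.721 + 0.32×0.668×0.279 + 0.74×0.332×0.721 + 0.83×0.332×0.279 = 0.019265 + 0.059639 + 0.177135 + 0.076881 = 0.332920
Restricting to configurations with minor quake present: 0.177135 + 0.076881 = 0.254016.
P(minor quake | spike) = 0.254016 / 0.332920 ≈ 0.763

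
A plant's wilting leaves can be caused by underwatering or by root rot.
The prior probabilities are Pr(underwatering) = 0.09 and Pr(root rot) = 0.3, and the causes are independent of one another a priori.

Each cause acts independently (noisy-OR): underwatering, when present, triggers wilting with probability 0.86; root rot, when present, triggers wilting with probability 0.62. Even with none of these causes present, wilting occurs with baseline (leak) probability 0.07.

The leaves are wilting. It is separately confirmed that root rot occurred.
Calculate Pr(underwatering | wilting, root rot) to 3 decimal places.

Under noisy-OR, P(wilting | causes) = 1 − (1−0.07)·∏(1−qᵢ) over the active causes.
P(wilting | root rot) = 0.6466*0.91 + 0.950524*0.09 = 0.588406 + 0.085547 = 0.673953
Of this, 0.085547 comes from 0.950524*0.09 (the underwatering=true cases).
Hence the posterior is 0.085547/0.673953 ≈ 0.127.

Pr(underwatering | wilting, root rot) ≈ 0.127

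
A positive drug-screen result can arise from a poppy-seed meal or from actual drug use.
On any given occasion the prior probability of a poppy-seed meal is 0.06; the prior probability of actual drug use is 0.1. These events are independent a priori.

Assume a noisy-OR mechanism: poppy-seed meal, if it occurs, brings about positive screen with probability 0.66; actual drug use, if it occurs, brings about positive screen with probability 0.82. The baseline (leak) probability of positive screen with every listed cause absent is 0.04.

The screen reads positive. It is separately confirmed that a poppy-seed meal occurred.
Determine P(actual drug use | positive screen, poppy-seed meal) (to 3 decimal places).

Under noisy-OR, P(positive screen | causes) = 1 − (1−0.04)·∏(1−qᵢ) over the active causes.
P(positive screen | poppy-seed meal) = 0.6736×0.9 + 0.941248×0.1 = 0.606240 + 0.094125 = 0.700365
Restricting to configurations with actual drug use present: 0.941248×0.1 = 0.094125.
So P(actual drug use | positive screen, poppy-seed meal) = 0.094125/0.700365 ≈ 0.134.

P(actual drug use | positive screen, poppy-seed meal) ≈ 0.134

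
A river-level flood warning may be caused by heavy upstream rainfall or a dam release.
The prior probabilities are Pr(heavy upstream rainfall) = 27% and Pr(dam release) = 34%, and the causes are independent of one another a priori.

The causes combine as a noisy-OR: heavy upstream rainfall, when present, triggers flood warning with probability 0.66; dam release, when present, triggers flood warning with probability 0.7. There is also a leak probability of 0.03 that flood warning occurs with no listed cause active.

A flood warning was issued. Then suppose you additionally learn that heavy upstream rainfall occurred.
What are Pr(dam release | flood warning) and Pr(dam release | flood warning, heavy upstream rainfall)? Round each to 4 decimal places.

Pr(dam release | flood warning) ≈ 0.6590; Pr(dam release | flood warning, heavy upstream rainfall) ≈ 0.4092

Under noisy-OR, P(flood warning | causes) = 1 − (1−0.03)·∏(1−qᵢ) over the active causes.
P(flood warning) = 0.03×0.73×0.66 + 0.709×0.73×0.34 + 0.6702×0.27×0.66 + 0.90106×0.27×0.34 = 0.014454 + 0.175974 + 0.119430 + 0.082717 = 0.392575
The dam release-present share is 0.175974 + 0.082717 = 0.258691.
P(dam release | flood warning) = 0.258691 / 0.392575 ≈ 0.6590

Now condition on the additional information:
P(flood warning | heavy upstream rainfall) = 0.6702×0.66 + 0.90106×0.34 = 0.442332 + 0.306360 = 0.748692
The dam release-present share is 0.90106×0.34 = 0.306360.
P(dam release | flood warning, heavy upstream rainfall) = 0.306360 / 0.748692 ≈ 0.4092
Conditioning on heavy upstream rainfall lowers the posterior on dam release: the classic explaining-away effect in a common-effect structure.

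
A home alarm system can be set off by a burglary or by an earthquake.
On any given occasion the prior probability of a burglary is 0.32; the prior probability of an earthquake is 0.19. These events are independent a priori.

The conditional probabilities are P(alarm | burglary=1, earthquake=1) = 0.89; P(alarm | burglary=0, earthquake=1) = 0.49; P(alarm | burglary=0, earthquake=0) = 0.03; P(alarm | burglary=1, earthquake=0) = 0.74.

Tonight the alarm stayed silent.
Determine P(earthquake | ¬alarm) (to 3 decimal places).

Numerator (weight on configurations with earthquake): 0.065892 + 0.006688 = 0.072580
The normalizing constant is 0.97*0.68*0.81 + 0.51*0.68*0.19 + 0.26*0.32*0.81 + 0.11*0.32*0.19 = 0.674248
P(earthquake | ¬alarm) = 0.072580/0.674248 ≈ 0.108

P(earthquake | ¬alarm) ≈ 0.108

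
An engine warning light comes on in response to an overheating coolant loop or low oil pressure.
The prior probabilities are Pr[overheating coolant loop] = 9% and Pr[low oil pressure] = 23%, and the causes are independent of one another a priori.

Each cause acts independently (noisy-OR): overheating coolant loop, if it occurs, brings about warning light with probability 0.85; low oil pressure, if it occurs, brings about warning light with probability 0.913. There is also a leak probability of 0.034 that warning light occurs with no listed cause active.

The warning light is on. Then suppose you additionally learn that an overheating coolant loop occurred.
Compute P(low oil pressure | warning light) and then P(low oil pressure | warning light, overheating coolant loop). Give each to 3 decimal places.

Under noisy-OR, P(warning light | causes) = 1 − (1−0.034)·∏(1−qᵢ) over the active causes.
For the numerator, keep only low oil pressure=true terms: 0.191710 + 0.020439 = 0.212149
The normalizing constant is 0.034·0.91·0.77 + 0.915958·0.91·0.23 + 0.8551·0.09·0.77 + 0.987394·0.09·0.23 = 0.295231
Posterior = 0.212149 / 0.295231 ≈ 0.719

Now also conditioning on overheating coolant loop=true:
Sum P(warning light|·) weighted by the priors over both values of low oil pressure:
  P(warning light | overheating coolant loop) = 0.8551·0.77 + 0.987394·0.23
        = 0.658427 + 0.227101 = 0.885528
The terms with low oil pressure present sum to 0.227101, so
  P(low oil pressure | warning light, overheating coolant loop) = 0.227101 / 0.885528 ≈ 0.256

P(low oil pressure | warning light) ≈ 0.719; P(low oil pressure | warning light, overheating coolant loop) ≈ 0.256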